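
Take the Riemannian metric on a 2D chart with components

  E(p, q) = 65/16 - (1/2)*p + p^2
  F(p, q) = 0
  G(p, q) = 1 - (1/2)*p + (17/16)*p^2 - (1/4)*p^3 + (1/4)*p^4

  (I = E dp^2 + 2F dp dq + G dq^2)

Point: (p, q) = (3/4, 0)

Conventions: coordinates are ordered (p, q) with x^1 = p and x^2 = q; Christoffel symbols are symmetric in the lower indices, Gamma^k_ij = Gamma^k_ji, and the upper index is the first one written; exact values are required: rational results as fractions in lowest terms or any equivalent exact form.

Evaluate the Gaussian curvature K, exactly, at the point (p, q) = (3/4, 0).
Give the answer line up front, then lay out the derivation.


Answer: K = -2048/10115

E = 17/4, F = 0, G = 1225/1024, EG - F^2 = 20825/4096 at the point
E_p = 1, E_q = 0, F_p = 0, F_q = 0, G_p = 35/32, G_q = 0
E_qq = 0, F_pq = 0, G_pp = 43/16
The intrinsic route: Brioschi's K = (det M1 - det M2)/(EG - F^2)^2.
M1 = [[-E_qq/2 + F_pq - G_pp/2, E_p/2, F_p - E_q/2], [F_q - G_p/2, E, F], [G_q/2, F, G]] = [[-43/32, 1/2, 0], [-35/64, 17/4, 0], [0, 0, 1225/1024]]; det M1 = -106575/16384
M2 = [[0, E_q/2, G_p/2], [E_q/2, E, F], [G_p/2, F, G]] = [[0, 0, 35/64], [0, 17/4, 0], [35/64, 0, 1225/1024]]; det M2 = -20825/16384
det M1 - det M2 = -42875/8192; K = -42875/8192 / (20825/4096)^2 = -2048/10115


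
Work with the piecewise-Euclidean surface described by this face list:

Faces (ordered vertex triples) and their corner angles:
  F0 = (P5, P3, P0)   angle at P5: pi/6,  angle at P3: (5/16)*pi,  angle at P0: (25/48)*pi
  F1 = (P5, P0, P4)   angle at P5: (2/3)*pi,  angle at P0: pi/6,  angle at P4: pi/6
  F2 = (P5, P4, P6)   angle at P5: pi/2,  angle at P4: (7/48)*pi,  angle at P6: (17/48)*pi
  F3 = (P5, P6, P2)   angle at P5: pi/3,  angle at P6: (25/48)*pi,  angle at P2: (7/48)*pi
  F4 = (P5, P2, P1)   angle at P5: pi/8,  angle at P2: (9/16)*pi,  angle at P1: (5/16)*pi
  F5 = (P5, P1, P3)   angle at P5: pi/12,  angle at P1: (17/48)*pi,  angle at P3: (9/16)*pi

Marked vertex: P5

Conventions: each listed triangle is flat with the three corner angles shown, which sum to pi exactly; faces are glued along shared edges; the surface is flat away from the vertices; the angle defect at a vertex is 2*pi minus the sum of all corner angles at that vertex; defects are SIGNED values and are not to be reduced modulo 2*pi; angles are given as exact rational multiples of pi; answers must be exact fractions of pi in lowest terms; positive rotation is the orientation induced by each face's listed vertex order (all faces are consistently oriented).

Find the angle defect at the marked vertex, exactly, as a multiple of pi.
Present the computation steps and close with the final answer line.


Sum of corner angles at P5: (15/8)*pi
defect = 2*pi - (15/8)*pi

Answer: defect(P5) = pi/8


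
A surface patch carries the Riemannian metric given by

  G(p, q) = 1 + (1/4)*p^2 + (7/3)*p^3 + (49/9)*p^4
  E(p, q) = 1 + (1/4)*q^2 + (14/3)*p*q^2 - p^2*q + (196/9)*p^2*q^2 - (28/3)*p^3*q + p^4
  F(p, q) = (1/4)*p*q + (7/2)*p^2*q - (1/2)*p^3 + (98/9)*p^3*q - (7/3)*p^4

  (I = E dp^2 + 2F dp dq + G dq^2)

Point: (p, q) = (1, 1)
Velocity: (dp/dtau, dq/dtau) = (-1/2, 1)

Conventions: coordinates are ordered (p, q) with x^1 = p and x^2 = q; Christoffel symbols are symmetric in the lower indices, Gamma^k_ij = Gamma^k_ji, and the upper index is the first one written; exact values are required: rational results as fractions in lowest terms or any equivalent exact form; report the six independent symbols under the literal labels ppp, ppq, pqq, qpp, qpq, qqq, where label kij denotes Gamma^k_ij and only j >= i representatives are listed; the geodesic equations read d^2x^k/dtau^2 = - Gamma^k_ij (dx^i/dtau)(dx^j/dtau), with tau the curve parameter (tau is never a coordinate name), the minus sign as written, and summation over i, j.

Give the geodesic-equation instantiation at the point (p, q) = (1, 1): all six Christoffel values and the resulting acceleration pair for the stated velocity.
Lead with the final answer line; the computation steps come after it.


Answer: Gamma_ppp = 8/19, Gamma_ppq = 31/38, Gamma_pqq = 0, Gamma_qpp = 136/475, Gamma_qpq = 527/950, Gamma_qqq = 0; accelerations (d^2p/dtau^2, d^2q/dtau^2) = (27/38, 459/950)

E = 661/36, F = 425/36, G = 325/36 at the point
E_p = 200/9, E_q = 775/18, F_p = 349/12, F_q = 527/36, G_p = 527/18, G_q = 0
EG - F^2 = 475/18;  g^inv = (18/475) * [[325/36, -425/36], [-425/36, 661/36]]
first-kind symbols [ij,l] = (1/2)(d_i g_jl + d_j g_il - d_l g_ij): [pp,p] = E_p/2 = 100/9, [pp,q] = F_p - E_q/2 = 68/9, [pq,p] = E_q/2 = 775/36, [pq,q] = G_p/2 = 527/36, [qq,p] = F_q - G_p/2 = 0, [qq,q] = G_q/2 = 0
Gamma^p_ij = (G*[ij,p] - F*[ij,q])/(EG - F^2), Gamma^q_ij = (E*[ij,q] - F*[ij,p])/(EG - F^2)
Gamma_ppp = 8/19, Gamma_ppq = 31/38, Gamma_pqq = 0, Gamma_qpp = 136/475, Gamma_qpq = 527/950, Gamma_qqq = 0
d^2p/dtau^2 = -(Gamma_ppp*(-1/2)^2 + 2*Gamma_ppq*(-1/2)*(1) + Gamma_pqq*(1)^2) = 27/38
d^2q/dtau^2 = -(Gamma_qpp*(-1/2)^2 + 2*Gamma_qpq*(-1/2)*(1) + Gamma_qqq*(1)^2) = 459/950


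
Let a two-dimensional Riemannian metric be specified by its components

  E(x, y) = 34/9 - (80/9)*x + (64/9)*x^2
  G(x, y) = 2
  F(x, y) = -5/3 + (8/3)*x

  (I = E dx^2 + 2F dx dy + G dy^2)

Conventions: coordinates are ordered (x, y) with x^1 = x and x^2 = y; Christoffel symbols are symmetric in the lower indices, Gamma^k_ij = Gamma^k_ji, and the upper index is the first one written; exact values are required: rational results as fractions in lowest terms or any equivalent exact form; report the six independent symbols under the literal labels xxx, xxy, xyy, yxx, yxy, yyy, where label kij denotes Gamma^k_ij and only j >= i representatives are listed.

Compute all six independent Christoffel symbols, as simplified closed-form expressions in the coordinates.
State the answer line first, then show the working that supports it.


Answer: Gamma_xxx = (64*x - 40)/(64*x^2 - 80*x + 43), Gamma_xxy = 0, Gamma_xyy = 0, Gamma_yxx = 24/(64*x^2 - 80*x + 43), Gamma_yxy = 0, Gamma_yyy = 0

E = 34/9 - (80/9)*x + (64/9)*x^2; F = -5/3 + (8/3)*x; G = 2
Gamma^k_ij = (1/2) g^{kl} (d_i g_jl + d_j g_il - d_l g_ij), with g^inv = (1/(EG-F^2)) [[G, -F], [-F, E]]
first partials: E_x = -80/9 + (128/9)*x, E_y = 0, F_x = 8/3, F_y = 0, G_x = 0, G_y = 0
D = EG - F^2 = 43/9 - (80/9)*x + (64/9)*x^2
expanded: Gamma^x_xx = (G E_x - 2F F_x + F E_y)/(2D), Gamma^x_xy = (G E_y - F G_x)/(2D), Gamma^x_yy = (2G F_y - G G_x - F G_y)/(2D), Gamma^y_xx = (2E F_x - E E_y - F E_x)/(2D), Gamma^y_xy = (E G_x - F E_y)/(2D), Gamma^y_yy = (E G_y - 2F F_y + F G_x)/(2D); substitute and cancel common factors


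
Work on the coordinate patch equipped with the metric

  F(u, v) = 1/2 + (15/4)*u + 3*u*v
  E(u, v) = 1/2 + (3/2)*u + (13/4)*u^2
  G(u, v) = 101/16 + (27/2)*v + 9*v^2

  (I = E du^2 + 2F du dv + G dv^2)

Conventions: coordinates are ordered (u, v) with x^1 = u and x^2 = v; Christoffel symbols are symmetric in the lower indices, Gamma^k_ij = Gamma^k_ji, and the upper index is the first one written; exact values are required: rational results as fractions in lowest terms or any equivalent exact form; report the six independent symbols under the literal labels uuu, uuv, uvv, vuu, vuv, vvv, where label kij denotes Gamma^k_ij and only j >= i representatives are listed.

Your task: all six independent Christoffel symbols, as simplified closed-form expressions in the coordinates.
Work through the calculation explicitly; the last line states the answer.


E = 1/2 + (3/2)*u + (13/4)*u^2; F = 1/2 + (15/4)*u + 3*u*v; G = 101/16 + (27/2)*v + 9*v^2
Gamma^k_ij = (1/2) g^{kl} (d_i g_jl + d_j g_il - d_l g_ij), with g^inv = (1/(EG-F^2)) [[G, -F], [-F, E]]
first partials: E_u = 3/2 + (13/2)*u, E_v = 0, F_u = 15/4 + 3*v, F_v = 3*u, G_u = 0, G_v = 27/2 + 18*v
D = EG - F^2 = 93/32 + (27/4)*v + (183/32)*u + (9/2)*v^2 + (69/4)*u*v + (413/64)*u^2 + (27/2)*u*v^2 + (171/8)*u^2*v + (81/4)*u^2*v^2
expanded: Gamma^u_uu = (G E_u - 2F F_u + F E_v)/(2D), Gamma^u_uv = (G E_v - F G_u)/(2D), Gamma^u_vv = (2G F_v - G G_u - F G_v)/(2D), Gamma^v_uu = (2E F_u - E E_v - F E_u)/(2D), Gamma^v_uv = (E G_u - F E_v)/(2D), Gamma^v_vv = (E G_v - 2F F_v + F G_u)/(2D); substitute and cancel common factors

Answer: Gamma_uuu = (1296*u*v^2 + 1368*u*v + 413*u + 432*v^2 + 552*v + 183)/(1296*u^2*v^2 + 1368*u^2*v + 413*u^2 + 864*u*v^2 + 1104*u*v + 366*u + 288*v^2 + 432*v + 186), Gamma_uuv = 0, Gamma_uvv = (-864*u*v - 408*u - 288*v - 216)/(1296*u^2*v^2 + 1368*u^2*v + 413*u^2 + 864*u*v^2 + 1104*u*v + 366*u + 288*v^2 + 432*v + 186), Gamma_vuu = (144*u*v + 76*u + 96*v + 96)/(1296*u^2*v^2 + 1368*u^2*v + 413*u^2 + 864*u*v^2 + 1104*u*v + 366*u + 288*v^2 + 432*v + 186), Gamma_vuv = 0, Gamma_vvv = (1296*u^2*v + 684*u^2 + 864*u*v + 552*u + 288*v + 216)/(1296*u^2*v^2 + 1368*u^2*v + 413*u^2 + 864*u*v^2 + 1104*u*v + 366*u + 288*v^2 + 432*v + 186)


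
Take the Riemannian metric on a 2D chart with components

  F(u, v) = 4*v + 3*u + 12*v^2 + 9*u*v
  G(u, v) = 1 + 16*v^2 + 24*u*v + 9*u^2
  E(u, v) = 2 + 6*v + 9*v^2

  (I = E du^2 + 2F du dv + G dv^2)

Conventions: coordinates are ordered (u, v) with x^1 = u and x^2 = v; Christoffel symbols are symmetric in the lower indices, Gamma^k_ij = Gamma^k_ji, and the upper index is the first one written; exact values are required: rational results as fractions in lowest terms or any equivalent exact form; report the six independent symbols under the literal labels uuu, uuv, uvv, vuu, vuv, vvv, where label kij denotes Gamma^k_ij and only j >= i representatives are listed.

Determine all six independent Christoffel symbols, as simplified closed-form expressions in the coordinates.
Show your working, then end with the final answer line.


E = 2 + 6*v + 9*v^2; F = 4*v + 3*u + 12*v^2 + 9*u*v; G = 1 + 16*v^2 + 24*u*v + 9*u^2
Gamma^k_ij = (1/2) g^{kl} (d_i g_jl + d_j g_il - d_l g_ij), with g^inv = (1/(EG-F^2)) [[G, -F], [-F, E]]
first partials: E_u = 0, E_v = 6 + 18*v, F_u = 3 + 9*v, F_v = 4 + 24*v + 9*u, G_u = 24*v + 18*u, G_v = 32*v + 24*u
D = EG - F^2 = 2 + 6*v + 25*v^2 + 24*u*v + 9*u^2
expanded: Gamma^u_uu = (G E_u - 2F F_u + F E_v)/(2D), Gamma^u_uv = (G E_v - F G_u)/(2D), Gamma^u_vv = (2G F_v - G G_u - F G_v)/(2D), Gamma^v_uu = (2E F_u - E E_v - F E_u)/(2D), Gamma^v_uv = (E G_u - F E_v)/(2D), Gamma^v_vv = (E G_v - 2F F_v + F G_u)/(2D); substitute and cancel common factors

Answer: Gamma_uuu = 0, Gamma_uuv = (9*v + 3)/(9*u^2 + 24*u*v + 25*v^2 + 6*v + 2), Gamma_uvv = (12*v + 4)/(9*u^2 + 24*u*v + 25*v^2 + 6*v + 2), Gamma_vuu = 0, Gamma_vuv = (9*u + 12*v)/(9*u^2 + 24*u*v + 25*v^2 + 6*v + 2), Gamma_vvv = (12*u + 16*v)/(9*u^2 + 24*u*v + 25*v^2 + 6*v + 2)


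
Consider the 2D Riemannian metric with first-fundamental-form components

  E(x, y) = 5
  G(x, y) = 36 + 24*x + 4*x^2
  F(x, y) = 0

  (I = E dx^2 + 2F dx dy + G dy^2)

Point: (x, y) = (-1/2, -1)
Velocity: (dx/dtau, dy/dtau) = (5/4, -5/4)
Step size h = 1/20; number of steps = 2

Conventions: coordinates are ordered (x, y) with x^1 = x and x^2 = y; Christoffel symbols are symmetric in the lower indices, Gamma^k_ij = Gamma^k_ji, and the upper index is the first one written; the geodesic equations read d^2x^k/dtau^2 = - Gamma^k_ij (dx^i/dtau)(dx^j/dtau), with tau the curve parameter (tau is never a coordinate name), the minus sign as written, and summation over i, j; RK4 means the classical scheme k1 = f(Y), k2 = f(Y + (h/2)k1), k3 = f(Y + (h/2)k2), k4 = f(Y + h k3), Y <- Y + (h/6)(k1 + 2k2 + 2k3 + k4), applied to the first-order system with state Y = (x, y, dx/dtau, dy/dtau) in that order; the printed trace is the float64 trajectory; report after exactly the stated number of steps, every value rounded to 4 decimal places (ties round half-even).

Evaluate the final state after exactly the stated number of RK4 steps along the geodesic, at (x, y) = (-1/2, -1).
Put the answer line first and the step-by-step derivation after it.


Answer: x = -0.3602, y = -1.1186, dx/dtau = 1.5389, dy/dtau = -1.1211

f(Y) = (dx/dtau, dy/dtau, -Gamma^x_ij Y'^i Y'^j, -Gamma^y_ij Y'^i Y'^j) with the Gammas evaluated at the stage position; h = 0.050000; intermediate values shown to 6 dp
step 0: x = -0.5000, y = -1.0000, dx/dtau = 1.2500, dy/dtau = -1.2500
step 1:
  k1: at (x, y) = (-0.500000, -1.000000), (dx/dtau, dy/dtau) = (1.250000, -1.250000); Gamma_xxx = 0.000000, Gamma_xxy = 0.000000, Gamma_xyy = -2.000000, Gamma_yxx = 0.000000, Gamma_yxy = 0.400000, Gamma_yyy = 0.000000; k1 = (1.250000, -1.250000, 3.125000, 1.250000)
  k2: at (x, y) = (-0.468750, -1.031250), (dx/dtau, dy/dtau) = (1.328125, -1.218750); Gamma_xxx = 0.000000, Gamma_xxy = 0.000000, Gamma_xyy = -2.025000, Gamma_yxx = 0.000000, Gamma_yxy = 0.395062, Gamma_yyy = 0.000000; k2 = (1.328125, -1.218750, 3.007837, 1.278935)
  k3: at (x, y) = (-0.466797, -1.030469), (dx/dtau, dy/dtau) = (1.325196, -1.218027); Gamma_xxx = 0.000000, Gamma_xxy = 0.000000, Gamma_xyy = -2.026563, Gamma_yxx = 0.000000, Gamma_yxy = 0.394757, Gamma_yyy = 0.000000; k3 = (1.325196, -1.218027, 3.006586, 1.274374)
  k4: at (x, y) = (-0.433740, -1.060901), (dx/dtau, dy/dtau) = (1.400329, -1.186281); Gamma_xxx = 0.000000, Gamma_xxy = 0.000000, Gamma_xyy = -2.053008, Gamma_yxx = 0.000000, Gamma_yxy = 0.389672, Gamma_yyy = 0.000000; k4 = (1.400329, -1.186281, 2.889123, 1.294635)
  Y <- Y + (h/6)(k1 + 2k2 + 2k3 + k4): x = -0.4337, y = -1.0609, dx/dtau = 1.4004, dy/dtau = -1.1862
step 2:
  k1: at (x, y) = (-0.433692, -1.060915), (dx/dtau, dy/dtau) = (1.400358, -1.186240); Gamma_xxx = 0.000000, Gamma_xxy = 0.000000, Gamma_xyy = -2.053046, Gamma_yxx = 0.000000, Gamma_yxy = 0.389665, Gamma_yyy = 0.000000; k1 = (1.400358, -1.186240, 2.888974, 1.294591)
  k2: at (x, y) = (-0.398683, -1.090571), (dx/dtau, dy/dtau) = (1.472582, -1.153875); Gamma_xxx = 0.000000, Gamma_xxy = 0.000000, Gamma_xyy = -2.081054, Gamma_yxx = 0.000000, Gamma_yxy = 0.384421, Gamma_yyy = 0.000000; k2 = (1.472582, -1.153875, 2.770771, 1.306396)
  k3: at (x, y) = (-0.396877, -1.089762), (dx/dtau, dy/dtau) = (1.469627, -1.153580); Gamma_xxx = 0.000000, Gamma_xxy = 0.000000, Gamma_xyy = -2.082498, Gamma_yxx = 0.000000, Gamma_yxy = 0.384154, Gamma_yyy = 0.000000; k3 = (1.469627, -1.153580, 2.771276, 1.302537)
  k4: at (x, y) = (-0.360211, -1.118594), (dx/dtau, dy/dtau) = (1.538922, -1.121113); Gamma_xxx = 0.000000, Gamma_xxy = 0.000000, Gamma_xyy = -2.111832, Gamma_yxx = 0.000000, Gamma_yxy = 0.378818, Gamma_yyy = 0.000000; k4 = (1.538922, -1.121113, 2.654348, 1.307153)
  Y <- Y + (h/6)(k1 + 2k2 + 2k3 + k4): x = -0.3602, y = -1.1186, dx/dtau = 1.5389, dy/dtau = -1.1211


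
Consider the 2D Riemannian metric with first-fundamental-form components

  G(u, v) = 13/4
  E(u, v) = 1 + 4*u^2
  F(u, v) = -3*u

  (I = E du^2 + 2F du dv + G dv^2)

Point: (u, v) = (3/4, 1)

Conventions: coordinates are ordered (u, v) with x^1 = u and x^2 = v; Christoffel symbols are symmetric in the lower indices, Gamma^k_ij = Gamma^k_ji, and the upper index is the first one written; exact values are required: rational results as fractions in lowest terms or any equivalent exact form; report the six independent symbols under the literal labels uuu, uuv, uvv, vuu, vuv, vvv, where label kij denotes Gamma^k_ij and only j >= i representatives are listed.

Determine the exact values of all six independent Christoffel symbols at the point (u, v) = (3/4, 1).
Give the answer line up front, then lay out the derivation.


Answer: Gamma_uuu = 6/11, Gamma_uuv = 0, Gamma_uvv = 0, Gamma_vuu = -6/11, Gamma_vuv = 0, Gamma_vvv = 0

E = 13/4, F = -9/4, G = 13/4 at the point
E_u = 6, E_v = 0, F_u = -3, F_v = 0, G_u = 0, G_v = 0
EG - F^2 = 11/2;  g^inv = (2/11) * [[13/4, 9/4], [9/4, 13/4]]
first-kind symbols [ij,l] = (1/2)(d_i g_jl + d_j g_il - d_l g_ij): [uu,u] = E_u/2 = 3, [uu,v] = F_u - E_v/2 = -3, [uv,u] = E_v/2 = 0, [uv,v] = G_u/2 = 0, [vv,u] = F_v - G_u/2 = 0, [vv,v] = G_v/2 = 0
Gamma^u_ij = (G*[ij,u] - F*[ij,v])/(EG - F^2), Gamma^v_ij = (E*[ij,v] - F*[ij,u])/(EG - F^2)


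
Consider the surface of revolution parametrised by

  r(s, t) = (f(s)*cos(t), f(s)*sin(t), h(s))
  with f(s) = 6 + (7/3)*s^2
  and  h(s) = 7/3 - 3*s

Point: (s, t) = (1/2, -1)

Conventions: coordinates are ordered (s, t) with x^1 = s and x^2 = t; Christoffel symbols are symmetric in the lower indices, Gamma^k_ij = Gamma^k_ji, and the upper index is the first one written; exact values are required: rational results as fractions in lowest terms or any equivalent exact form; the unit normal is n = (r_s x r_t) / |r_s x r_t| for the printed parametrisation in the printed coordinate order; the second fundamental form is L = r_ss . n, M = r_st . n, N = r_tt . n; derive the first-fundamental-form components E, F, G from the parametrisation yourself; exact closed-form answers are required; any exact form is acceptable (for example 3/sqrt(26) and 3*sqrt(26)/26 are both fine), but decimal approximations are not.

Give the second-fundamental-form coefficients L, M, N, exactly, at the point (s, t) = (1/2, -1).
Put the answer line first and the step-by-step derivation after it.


Answer: L = 21*sqrt(130)/65, M = 0, N = -237*sqrt(130)/520

f = 79/12, f' = 7/3, f'' = 14/3, h' = -3, h'' = 0
E = 130/9, F = 0, G = 6241/144; answer radicand W^2 = 130/9
unnormalised second-form numerators: l = 14, m = 0, n = -79/4; L = l/sqrt(130/9), and similarly M = m/sqrt(W^2), N = n/sqrt(W^2)


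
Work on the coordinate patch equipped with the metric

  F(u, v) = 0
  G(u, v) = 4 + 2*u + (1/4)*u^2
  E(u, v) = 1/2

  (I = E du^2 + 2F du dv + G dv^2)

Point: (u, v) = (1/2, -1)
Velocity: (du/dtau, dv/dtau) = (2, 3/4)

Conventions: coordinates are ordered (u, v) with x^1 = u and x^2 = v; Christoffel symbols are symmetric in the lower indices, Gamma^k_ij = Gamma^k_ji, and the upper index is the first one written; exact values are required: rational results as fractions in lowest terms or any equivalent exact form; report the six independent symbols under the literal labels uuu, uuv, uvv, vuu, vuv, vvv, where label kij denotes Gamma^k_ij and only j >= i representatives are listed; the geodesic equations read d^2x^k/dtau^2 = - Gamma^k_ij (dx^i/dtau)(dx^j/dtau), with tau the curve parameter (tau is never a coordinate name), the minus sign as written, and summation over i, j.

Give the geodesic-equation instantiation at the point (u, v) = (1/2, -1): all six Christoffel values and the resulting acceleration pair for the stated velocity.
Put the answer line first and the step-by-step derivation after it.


Answer: Gamma_uuu = 0, Gamma_uuv = 0, Gamma_uvv = -9/4, Gamma_vuu = 0, Gamma_vuv = 2/9, Gamma_vvv = 0; accelerations (d^2u/dtau^2, d^2v/dtau^2) = (81/64, -2/3)

E = 1/2, F = 0, G = 81/16 at the point
E_u = 0, E_v = 0, F_u = 0, F_v = 0, G_u = 9/4, G_v = 0
EG - F^2 = 81/32;  g^inv = (32/81) * [[81/16, 0], [0, 1/2]]
first-kind symbols [ij,l] = (1/2)(d_i g_jl + d_j g_il - d_l g_ij): [uu,u] = E_u/2 = 0, [uu,v] = F_u - E_v/2 = 0, [uv,u] = E_v/2 = 0, [uv,v] = G_u/2 = 9/8, [vv,u] = F_v - G_u/2 = -9/8, [vv,v] = G_v/2 = 0
Gamma^u_ij = (G*[ij,u] - F*[ij,v])/(EG - F^2), Gamma^v_ij = (E*[ij,v] - F*[ij,u])/(EG - F^2)
Gamma_uuu = 0, Gamma_uuv = 0, Gamma_uvv = -9/4, Gamma_vuu = 0, Gamma_vuv = 2/9, Gamma_vvv = 0
d^2u/dtau^2 = -(Gamma_uuu*(2)^2 + 2*Gamma_uuv*(2)*(3/4) + Gamma_uvv*(3/4)^2) = 81/64
d^2v/dtau^2 = -(Gamma_vuu*(2)^2 + 2*Gamma_vuv*(2)*(3/4) + Gamma_vvv*(3/4)^2) = -2/3


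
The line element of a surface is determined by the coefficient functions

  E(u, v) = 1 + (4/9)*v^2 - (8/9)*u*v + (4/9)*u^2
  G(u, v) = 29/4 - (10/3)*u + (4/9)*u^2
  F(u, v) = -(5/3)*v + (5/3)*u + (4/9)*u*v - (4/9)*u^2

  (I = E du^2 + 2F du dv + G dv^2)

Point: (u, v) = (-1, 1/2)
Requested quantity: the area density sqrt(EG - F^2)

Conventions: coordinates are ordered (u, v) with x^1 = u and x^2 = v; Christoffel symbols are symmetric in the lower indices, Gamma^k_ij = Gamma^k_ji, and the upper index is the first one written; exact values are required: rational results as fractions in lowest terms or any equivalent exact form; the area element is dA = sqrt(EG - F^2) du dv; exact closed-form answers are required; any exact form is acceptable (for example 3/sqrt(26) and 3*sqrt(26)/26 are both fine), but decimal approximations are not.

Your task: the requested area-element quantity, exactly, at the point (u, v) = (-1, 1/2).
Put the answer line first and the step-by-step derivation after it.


Answer: sqrt(EG - F^2) = sqrt(433)/6

E = 2, F = -19/6, G = 397/36; EG - F^2 = 433/36


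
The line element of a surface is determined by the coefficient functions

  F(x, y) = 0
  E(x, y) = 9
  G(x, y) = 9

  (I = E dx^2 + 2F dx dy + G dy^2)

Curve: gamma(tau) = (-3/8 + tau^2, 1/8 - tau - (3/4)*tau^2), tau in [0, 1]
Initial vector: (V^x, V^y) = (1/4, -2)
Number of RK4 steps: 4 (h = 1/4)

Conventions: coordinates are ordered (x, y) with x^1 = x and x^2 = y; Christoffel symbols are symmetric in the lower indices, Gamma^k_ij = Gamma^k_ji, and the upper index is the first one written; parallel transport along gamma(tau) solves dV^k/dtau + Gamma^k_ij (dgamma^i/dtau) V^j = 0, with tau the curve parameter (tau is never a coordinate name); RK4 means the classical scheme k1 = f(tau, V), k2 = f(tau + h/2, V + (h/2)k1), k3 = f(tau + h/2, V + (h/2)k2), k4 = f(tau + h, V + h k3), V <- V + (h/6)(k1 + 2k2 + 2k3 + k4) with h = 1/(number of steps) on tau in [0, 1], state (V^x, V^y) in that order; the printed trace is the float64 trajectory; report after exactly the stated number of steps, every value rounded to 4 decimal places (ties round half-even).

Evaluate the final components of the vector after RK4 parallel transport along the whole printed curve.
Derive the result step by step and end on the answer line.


gamma'(tau) = (2*tau, -1 - (3/2)*tau); f(tau, V)^k = -Gamma^k_ij(gamma(tau)) gamma'^i(tau) V^j; h = 1/4; intermediate values shown to 6 dp
curve data and Christoffel symbols at the stage parameters:
  tau = 0.000000: gamma = (-0.375000, 0.125000), gamma' = (0.000000, -1.000000); Gamma_xxx = 0.000000, Gamma_xxy = 0.000000, Gamma_xyy = 0.000000, Gamma_yxx = 0.000000, Gamma_yxy = 0.000000, Gamma_yyy = 0.000000
  tau = 0.125000: gamma = (-0.359375, -0.011719), gamma' = (0.250000, -1.187500); Gamma_xxx = 0.000000, Gamma_xxy = 0.000000, Gamma_xyy = 0.000000, Gamma_yxx = 0.000000, Gamma_yxy = 0.000000, Gamma_yyy = 0.000000
  tau = 0.250000: gamma = (-0.312500, -0.171875), gamma' = (0.500000, -1.375000); Gamma_xxx = 0.000000, Gamma_xxy = 0.000000, Gamma_xyy = 0.000000, Gamma_yxx = 0.000000, Gamma_yxy = 0.000000, Gamma_yyy = 0.000000
  tau = 0.375000: gamma = (-0.234375, -0.355469), gamma' = (0.750000, -1.562500); Gamma_xxx = 0.000000, Gamma_xxy = 0.000000, Gamma_xyy = 0.000000, Gamma_yxx = 0.000000, Gamma_yxy = 0.000000, Gamma_yyy = 0.000000
  tau = 0.500000: gamma = (-0.125000, -0.562500), gamma' = (1.000000, -1.750000); Gamma_xxx = 0.000000, Gamma_xxy = 0.000000, Gamma_xyy = 0.000000, Gamma_yxx = 0.000000, Gamma_yxy = 0.000000, Gamma_yyy = 0.000000
  tau = 0.625000: gamma = (0.015625, -0.792969), gamma' = (1.250000, -1.937500); Gamma_xxx = 0.000000, Gamma_xxy = 0.000000, Gamma_xyy = 0.000000, Gamma_yxx = 0.000000, Gamma_yxy = 0.000000, Gamma_yyy = 0.000000
  tau = 0.750000: gamma = (0.187500, -1.046875), gamma' = (1.500000, -2.125000); Gamma_xxx = 0.000000, Gamma_xxy = 0.000000, Gamma_xyy = 0.000000, Gamma_yxx = 0.000000, Gamma_yxy = 0.000000, Gamma_yyy = 0.000000
  tau = 0.875000: gamma = (0.390625, -1.324219), gamma' = (1.750000, -2.312500); Gamma_xxx = 0.000000, Gamma_xxy = 0.000000, Gamma_xyy = 0.000000, Gamma_yxx = 0.000000, Gamma_yxy = 0.000000, Gamma_yyy = 0.000000
  tau = 1.000000: gamma = (0.625000, -1.625000), gamma' = (2.000000, -2.500000); Gamma_xxx = 0.000000, Gamma_xxy = 0.000000, Gamma_xyy = 0.000000, Gamma_yxx = 0.000000, Gamma_yxy = 0.000000, Gamma_yyy = 0.000000
step 0: V^x = 0.2500, V^y = -2.0000
step 1: k1 = (0.000000, 0.000000), k2 = (0.000000, 0.000000), k3 = (0.000000, 0.000000), k4 = (0.000000, 0.000000); V <- V + (h/6)(k1 + 2k2 + 2k3 + k4): V^x = 0.2500, V^y = -2.0000
step 2: k1 = (0.000000, 0.000000), k2 = (0.000000, 0.000000), k3 = (0.000000, 0.000000), k4 = (0.000000, 0.000000); V <- V + (h/6)(k1 + 2k2 + 2k3 + k4): V^x = 0.2500, V^y = -2.0000
step 3: k1 = (0.000000, 0.000000), k2 = (0.000000, 0.000000), k3 = (0.000000, 0.000000), k4 = (0.000000, 0.000000); V <- V + (h/6)(k1 + 2k2 + 2k3 + k4): V^x = 0.2500, V^y = -2.0000
step 4: k1 = (0.000000, 0.000000), k2 = (0.000000, 0.000000), k3 = (0.000000, 0.000000), k4 = (0.000000, 0.000000); V <- V + (h/6)(k1 + 2k2 + 2k3 + k4): V^x = 0.2500, V^y = -2.0000

Answer: V^x = 0.2500, V^y = -2.0000


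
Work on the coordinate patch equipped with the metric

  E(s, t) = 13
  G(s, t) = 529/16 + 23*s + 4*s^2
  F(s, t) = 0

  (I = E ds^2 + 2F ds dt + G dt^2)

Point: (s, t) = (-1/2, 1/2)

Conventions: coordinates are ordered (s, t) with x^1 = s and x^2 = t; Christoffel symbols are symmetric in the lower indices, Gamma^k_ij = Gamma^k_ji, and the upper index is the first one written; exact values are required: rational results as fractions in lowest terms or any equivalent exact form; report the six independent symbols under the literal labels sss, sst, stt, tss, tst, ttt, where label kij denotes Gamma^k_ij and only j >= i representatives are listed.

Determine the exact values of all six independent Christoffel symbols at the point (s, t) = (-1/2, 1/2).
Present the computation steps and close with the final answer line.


E = 13, F = 0, G = 361/16 at the point
E_s = 0, E_t = 0, F_s = 0, F_t = 0, G_s = 19, G_t = 0
EG - F^2 = 4693/16;  g^inv = (16/4693) * [[361/16, 0], [0, 13]]
first-kind symbols [ij,l] = (1/2)(d_i g_jl + d_j g_il - d_l g_ij): [ss,s] = E_s/2 = 0, [ss,t] = F_s - E_t/2 = 0, [st,s] = E_t/2 = 0, [st,t] = G_s/2 = 19/2, [tt,s] = F_t - G_s/2 = -19/2, [tt,t] = G_t/2 = 0
Gamma^s_ij = (G*[ij,s] - F*[ij,t])/(EG - F^2), Gamma^t_ij = (E*[ij,t] - F*[ij,s])/(EG - F^2)

Answer: Gamma_sss = 0, Gamma_sst = 0, Gamma_stt = -19/26, Gamma_tss = 0, Gamma_tst = 8/19, Gamma_ttt = 0


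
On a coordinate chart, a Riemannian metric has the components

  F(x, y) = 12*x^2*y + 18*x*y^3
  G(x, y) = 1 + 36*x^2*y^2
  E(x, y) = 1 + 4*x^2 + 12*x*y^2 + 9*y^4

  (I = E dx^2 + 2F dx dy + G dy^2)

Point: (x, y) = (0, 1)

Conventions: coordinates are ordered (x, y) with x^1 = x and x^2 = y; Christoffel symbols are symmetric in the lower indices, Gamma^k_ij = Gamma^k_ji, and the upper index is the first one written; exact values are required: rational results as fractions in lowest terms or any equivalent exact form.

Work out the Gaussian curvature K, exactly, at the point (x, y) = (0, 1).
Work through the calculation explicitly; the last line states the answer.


E = 10, F = 0, G = 1, EG - F^2 = 10 at the point
E_x = 12, E_y = 36, F_x = 18, F_y = 0, G_x = 0, G_y = 0
E_yy = 108, F_xy = 54, G_xx = 72
Using the Brioschi determinant formula for K from the metric derivatives:
M1 = [[-E_yy/2 + F_xy - G_xx/2, E_x/2, F_x - E_y/2], [F_y - G_x/2, E, F], [G_y/2, F, G]] = [[-36, 6, 0], [0, 10, 0], [0, 0, 1]]; det M1 = -360
M2 = [[0, E_y/2, G_x/2], [E_y/2, E, F], [G_x/2, F, G]] = [[0, 18, 0], [18, 10, 0], [0, 0, 1]]; det M2 = -324
det M1 - det M2 = -36; K = -36 / (10)^2 = -9/25

Answer: K = -9/25


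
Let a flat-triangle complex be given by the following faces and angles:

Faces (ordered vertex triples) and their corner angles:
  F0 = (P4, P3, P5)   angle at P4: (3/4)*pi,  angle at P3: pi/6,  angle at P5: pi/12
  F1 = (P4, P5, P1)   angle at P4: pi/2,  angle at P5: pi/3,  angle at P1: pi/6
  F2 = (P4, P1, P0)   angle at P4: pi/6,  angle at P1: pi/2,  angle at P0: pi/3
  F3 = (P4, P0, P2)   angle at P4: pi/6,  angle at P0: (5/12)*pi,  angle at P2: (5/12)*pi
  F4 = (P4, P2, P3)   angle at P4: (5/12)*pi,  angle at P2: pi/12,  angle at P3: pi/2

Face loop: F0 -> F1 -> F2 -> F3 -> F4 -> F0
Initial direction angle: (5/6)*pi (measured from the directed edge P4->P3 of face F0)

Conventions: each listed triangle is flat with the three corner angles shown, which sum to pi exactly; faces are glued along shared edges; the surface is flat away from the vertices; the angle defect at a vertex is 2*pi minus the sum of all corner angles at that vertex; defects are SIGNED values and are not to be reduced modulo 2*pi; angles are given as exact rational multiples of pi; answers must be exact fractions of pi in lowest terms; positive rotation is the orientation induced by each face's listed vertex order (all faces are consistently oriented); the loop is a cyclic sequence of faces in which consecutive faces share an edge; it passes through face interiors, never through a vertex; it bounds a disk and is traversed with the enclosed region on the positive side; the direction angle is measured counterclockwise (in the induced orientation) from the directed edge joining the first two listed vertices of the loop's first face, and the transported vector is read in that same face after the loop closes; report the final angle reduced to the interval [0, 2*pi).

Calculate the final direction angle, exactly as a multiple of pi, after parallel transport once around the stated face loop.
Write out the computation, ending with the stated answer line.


enclosed vertex P4: corner angles sum to 2*pi, defect = 2*pi - 2*pi = 0
final direction = starting direction + enclosed defect total, reduced mod 2*pi (induced orientation)
final angle = (5/6)*pi + 0 = (5/6)*pi (mod 2*pi)

Answer: final direction angle = (5/6)*pi


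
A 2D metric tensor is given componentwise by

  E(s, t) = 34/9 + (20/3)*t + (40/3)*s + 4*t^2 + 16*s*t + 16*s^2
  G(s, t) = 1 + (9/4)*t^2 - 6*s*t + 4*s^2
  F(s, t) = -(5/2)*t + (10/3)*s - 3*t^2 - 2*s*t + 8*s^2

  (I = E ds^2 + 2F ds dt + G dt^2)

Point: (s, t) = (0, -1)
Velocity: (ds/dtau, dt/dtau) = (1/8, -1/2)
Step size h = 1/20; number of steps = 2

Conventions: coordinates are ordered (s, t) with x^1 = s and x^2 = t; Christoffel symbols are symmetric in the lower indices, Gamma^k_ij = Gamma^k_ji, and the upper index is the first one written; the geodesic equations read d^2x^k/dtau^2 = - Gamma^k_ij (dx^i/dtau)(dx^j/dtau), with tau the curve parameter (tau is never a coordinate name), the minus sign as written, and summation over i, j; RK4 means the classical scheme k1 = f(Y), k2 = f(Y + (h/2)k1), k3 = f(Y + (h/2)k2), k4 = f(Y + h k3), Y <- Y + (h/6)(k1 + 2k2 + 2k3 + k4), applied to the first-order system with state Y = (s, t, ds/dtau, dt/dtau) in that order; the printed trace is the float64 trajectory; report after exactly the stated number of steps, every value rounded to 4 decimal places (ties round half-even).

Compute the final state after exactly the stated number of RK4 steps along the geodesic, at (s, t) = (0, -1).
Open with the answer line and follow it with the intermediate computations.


Answer: s = 0.0122, t = -1.0488, ds/dtau = 0.1196, dt/dtau = -0.4765

f(Y) = (ds/dtau, dt/dtau, -Gamma^s_ij Y'^i Y'^j, -Gamma^t_ij Y'^i Y'^j) with the Gammas evaluated at the stage position; h = 0.050000; intermediate values shown to 6 dp
step 0: s = 0.0000, t = -1.0000, ds/dtau = 0.1250, dt/dtau = -0.5000
step 1:
  k1: at (s, t) = (0.000000, -1.000000), (ds/dtau, dt/dtau) = (0.125000, -0.500000); Gamma_sss = -0.396694, Gamma_sst = -0.198347, Gamma_stt = 0.148760, Gamma_tss = 1.785124, Gamma_tst = 0.892562, Gamma_ttt = -0.669421; k1 = (0.125000, -0.500000, -0.055785, 0.251033)
  k2: at (s, t) = (0.003125, -1.012500), (ds/dtau, dt/dtau) = (0.123605, -0.493724); Gamma_sss = -0.401522, Gamma_sst = -0.200761, Gamma_stt = 0.150571, Gamma_tss = 1.770566, Gamma_tst = 0.885283, Gamma_ttt = -0.663962; k2 = (0.123605, -0.493724, -0.055073, 0.242851)
  k3: at (s, t) = (0.003090, -1.012343), (ds/dtau, dt/dtau) = (0.123623, -0.493929); Gamma_sss = -0.401442, Gamma_sst = -0.200721, Gamma_stt = 0.150541, Gamma_tss = 1.770752, Gamma_tst = 0.885376, Gamma_ttt = -0.664032; k3 = (0.123623, -0.493929, -0.055104, 0.243063)
  k4: at (s, t) = (0.006181, -1.024696), (ds/dtau, dt/dtau) = (0.122245, -0.487847); Gamma_sss = -0.405802, Gamma_sst = -0.202901, Gamma_stt = 0.152176, Gamma_tss = 1.756286, Gamma_tst = 0.878143, Gamma_ttt = -0.658607; k4 = (0.122245, -0.487847, -0.054354, 0.235238)
  Y <- Y + (h/6)(k1 + 2k2 + 2k3 + k4): s = 0.0062, t = -1.0247, ds/dtau = 0.1222, dt/dtau = -0.4878
step 2:
  k1: at (s, t) = (0.006181, -1.024693), (ds/dtau, dt/dtau) = (0.122246, -0.487849); Gamma_sss = -0.405798, Gamma_sst = -0.202899, Gamma_stt = 0.152174, Gamma_tss = 1.756290, Gamma_tst = 0.878145, Gamma_ttt = -0.658609; k1 = (0.122246, -0.487849, -0.054354, 0.235242)
  k2: at (s, t) = (0.009237, -1.036889), (ds/dtau, dt/dtau) = (0.120887, -0.481968); Gamma_sss = -0.409712, Gamma_sst = -0.204856, Gamma_stt = 0.153642, Gamma_tss = 1.741953, Gamma_tst = 0.870977, Gamma_ttt = -0.653232; k2 = (0.120887, -0.481968, -0.053574, 0.227778)
  k3: at (s, t) = (0.009203, -1.036742), (ds/dtau, dt/dtau) = (0.120907, -0.482155); Gamma_sss = -0.409653, Gamma_sst = -0.204827, Gamma_stt = 0.153620, Gamma_tss = 1.742128, Gamma_tst = 0.871064, Gamma_ttt = -0.653298; k3 = (0.120907, -0.482155, -0.053605, 0.227966)
  k4: at (s, t) = (0.012226, -1.048801), (ds/dtau, dt/dtau) = (0.119566, -0.476451); Gamma_sss = -0.413179, Gamma_sst = -0.206590, Gamma_stt = 0.154942, Gamma_tss = 1.727920, Gamma_tst = 0.863960, Gamma_ttt = -0.647970; k4 = (0.119566, -0.476451, -0.052804, 0.220825)
  Y <- Y + (h/6)(k1 + 2k2 + 2k3 + k4): s = 0.0122, t = -1.0488, ds/dtau = 0.1196, dt/dtau = -0.4765


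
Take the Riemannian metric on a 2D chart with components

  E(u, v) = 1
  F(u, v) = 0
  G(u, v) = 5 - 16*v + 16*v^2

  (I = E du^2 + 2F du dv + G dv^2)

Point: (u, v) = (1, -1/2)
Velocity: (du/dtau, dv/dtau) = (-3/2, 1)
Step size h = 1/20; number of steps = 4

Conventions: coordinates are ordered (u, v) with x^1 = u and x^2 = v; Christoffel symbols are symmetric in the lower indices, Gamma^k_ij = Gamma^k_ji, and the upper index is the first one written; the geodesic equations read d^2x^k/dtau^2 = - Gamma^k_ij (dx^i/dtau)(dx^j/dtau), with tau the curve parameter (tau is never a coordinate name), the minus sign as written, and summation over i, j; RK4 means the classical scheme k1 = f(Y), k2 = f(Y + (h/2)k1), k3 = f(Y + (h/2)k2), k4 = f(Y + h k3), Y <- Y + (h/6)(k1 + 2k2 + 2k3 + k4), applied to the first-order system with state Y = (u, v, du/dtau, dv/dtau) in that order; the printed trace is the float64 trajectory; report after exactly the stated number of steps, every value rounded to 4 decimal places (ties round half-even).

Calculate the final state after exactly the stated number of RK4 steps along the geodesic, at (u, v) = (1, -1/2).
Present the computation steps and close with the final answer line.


f(Y) = (du/dtau, dv/dtau, -Gamma^u_ij Y'^i Y'^j, -Gamma^v_ij Y'^i Y'^j) with the Gammas evaluated at the stage position; h = 0.050000; intermediate values shown to 6 dp
step 0: u = 1.0000, v = -0.5000, du/dtau = -1.5000, dv/dtau = 1.0000
step 1:
  k1: at (u, v) = (1.000000, -0.500000), (du/dtau, dv/dtau) = (-1.500000, 1.000000); Gamma_uuu = 0.000000, Gamma_uuv = 0.000000, Gamma_uvv = 0.000000, Gamma_vuu = 0.000000, Gamma_vuv = 0.000000, Gamma_vvv = -0.941176; k1 = (-1.500000, 1.000000, 0.000000, 0.941176)
  k2: at (u, v) = (0.962500, -0.475000), (du/dtau, dv/dtau) = (-1.500000, 1.023529); Gamma_uuu = 0.000000, Gamma_uuv = 0.000000, Gamma_uvv = 0.000000, Gamma_vuu = 0.000000, Gamma_vuv = 0.000000, Gamma_vvv = -0.962369; k2 = (-1.500000, 1.023529, 0.000000, 1.008190)
  k3: at (u, v) = (0.962500, -0.474412), (du/dtau, dv/dtau) = (-1.500000, 1.025205); Gamma_uuu = 0.000000, Gamma_uuv = 0.000000, Gamma_uvv = 0.000000, Gamma_vuu = 0.000000, Gamma_vuv = 0.000000, Gamma_vvv = -0.962878; k3 = (-1.500000, 1.025205, 0.000000, 1.012028)
  k4: at (u, v) = (0.925000, -0.448740), (du/dtau, dv/dtau) = (-1.500000, 1.050601); Gamma_uuu = 0.000000, Gamma_uuv = 0.000000, Gamma_uvv = 0.000000, Gamma_vuu = 0.000000, Gamma_vuv = 0.000000, Gamma_vvv = -0.985594; k4 = (-1.500000, 1.050601, 0.000000, 1.087862)
  Y <- Y + (h/6)(k1 + 2k2 + 2k3 + k4): u = 0.9250, v = -0.4488, du/dtau = -1.5000, dv/dtau = 1.0506
step 2:
  k1: at (u, v) = (0.925000, -0.448766), (du/dtau, dv/dtau) = (-1.500000, 1.050579); Gamma_uuu = 0.000000, Gamma_uuv = 0.000000, Gamma_uvv = 0.000000, Gamma_vuu = 0.000000, Gamma_vuv = 0.000000, Gamma_vvv = -0.985570; k1 = (-1.500000, 1.050579, 0.000000, 1.087790)
  k2: at (u, v) = (0.887500, -0.422502), (du/dtau, dv/dtau) = (-1.500000, 1.077774); Gamma_uuu = 0.000000, Gamma_uuv = 0.000000, Gamma_uvv = 0.000000, Gamma_vuu = 0.000000, Gamma_vuv = 0.000000, Gamma_vvv = -1.009844; k2 = (-1.500000, 1.077774, 0.000000, 1.173031)
  k3: at (u, v) = (0.887500, -0.421822), (du/dtau, dv/dtau) = (-1.500000, 1.079905); Gamma_uuu = 0.000000, Gamma_uuv = 0.000000, Gamma_uvv = 0.000000, Gamma_vuu = 0.000000, Gamma_vuv = 0.000000, Gamma_vvv = -1.010487; k3 = (-1.500000, 1.079905, 0.000000, 1.178424)
  k4: at (u, v) = (0.850000, -0.394771), (du/dtau, dv/dtau) = (-1.500000, 1.109500); Gamma_uuu = 0.000000, Gamma_uuv = 0.000000, Gamma_uvv = 0.000000, Gamma_vuu = 0.000000, Gamma_vuv = 0.000000, Gamma_vvv = -1.036676; k4 = (-1.500000, 1.109500, 0.000000, 1.276139)
  Y <- Y + (h/6)(k1 + 2k2 + 2k3 + k4): u = 0.8500, v = -0.3948, du/dtau = -1.5000, dv/dtau = 1.1095
step 3:
  k1: at (u, v) = (0.850000, -0.394804), (du/dtau, dv/dtau) = (-1.500000, 1.109469); Gamma_uuu = 0.000000, Gamma_uuv = 0.000000, Gamma_uvv = 0.000000, Gamma_vuu = 0.000000, Gamma_vuv = 0.000000, Gamma_vvv = -1.036643; k1 = (-1.500000, 1.109469, 0.000000, 1.276027)
  k2: at (u, v) = (0.812500, -0.367067), (du/dtau, dv/dtau) = (-1.500000, 1.141370); Gamma_uuu = 0.000000, Gamma_uuv = 0.000000, Gamma_uvv = 0.000000, Gamma_vuu = 0.000000, Gamma_vuv = 0.000000, Gamma_vvv = -1.064793; k2 = (-1.500000, 1.141370, 0.000000, 1.387133)
  k3: at (u, v) = (0.812500, -0.366270), (du/dtau, dv/dtau) = (-1.500000, 1.144148); Gamma_uuu = 0.000000, Gamma_uuv = 0.000000, Gamma_uvv = 0.000000, Gamma_vuu = 0.000000, Gamma_vuv = 0.000000, Gamma_vvv = -1.065623; k3 = (-1.500000, 1.144148, 0.000000, 1.394979)
  k4: at (u, v) = (0.775000, -0.337597), (du/dtau, dv/dtau) = (-1.500000, 1.179218); Gamma_uuu = 0.000000, Gamma_uuv = 0.000000, Gamma_uvv = 0.000000, Gamma_vuu = 0.000000, Gamma_vuv = 0.000000, Gamma_vvv = -1.096233; k4 = (-1.500000, 1.179218, 0.000000, 1.524373)
  Y <- Y + (h/6)(k1 + 2k2 + 2k3 + k4): u = 0.7750, v = -0.3376, du/dtau = -1.5000, dv/dtau = 1.1792
step 4:
  k1: at (u, v) = (0.775000, -0.337640), (du/dtau, dv/dtau) = (-1.500000, 1.179174); Gamma_uuu = 0.000000, Gamma_uuv = 0.000000, Gamma_uvv = 0.000000, Gamma_vuu = 0.000000, Gamma_vuv = 0.000000, Gamma_vvv = -1.096186; k1 = (-1.500000, 1.179174, 0.000000, 1.524194)
  k2: at (u, v) = (0.737500, -0.308160), (du/dtau, dv/dtau) = (-1.500000, 1.217279); Gamma_uuu = 0.000000, Gamma_uuv = 0.000000, Gamma_uvv = 0.000000, Gamma_vuu = 0.000000, Gamma_vuv = 0.000000, Gamma_vvv = -1.129310; k2 = (-1.500000, 1.217279, 0.000000, 1.673376)
  k3: at (u, v) = (0.737500, -0.307208), (du/dtau, dv/dtau) = (-1.500000, 1.221009); Gamma_uuu = 0.000000, Gamma_uuv = 0.000000, Gamma_uvv = 0.000000, Gamma_vuu = 0.000000, Gamma_vuv = 0.000000, Gamma_vvv = -1.130409; k3 = (-1.500000, 1.221009, 0.000000, 1.685285)
  k4: at (u, v) = (0.700000, -0.276589), (du/dtau, dv/dtau) = (-1.500000, 1.263439); Gamma_uuu = 0.000000, Gamma_uuv = 0.000000, Gamma_uvv = 0.000000, Gamma_vuu = 0.000000, Gamma_vuv = 0.000000, Gamma_vvv = -1.166767; k4 = (-1.500000, 1.263439, 0.000000, 1.862483)
  Y <- Y + (h/6)(k1 + 2k2 + 2k3 + k4): u = 0.7000, v = -0.2766, du/dtau = -1.5000, dv/dtau = 1.2634

Answer: u = 0.7000, v = -0.2766, du/dtau = -1.5000, dv/dtau = 1.2634


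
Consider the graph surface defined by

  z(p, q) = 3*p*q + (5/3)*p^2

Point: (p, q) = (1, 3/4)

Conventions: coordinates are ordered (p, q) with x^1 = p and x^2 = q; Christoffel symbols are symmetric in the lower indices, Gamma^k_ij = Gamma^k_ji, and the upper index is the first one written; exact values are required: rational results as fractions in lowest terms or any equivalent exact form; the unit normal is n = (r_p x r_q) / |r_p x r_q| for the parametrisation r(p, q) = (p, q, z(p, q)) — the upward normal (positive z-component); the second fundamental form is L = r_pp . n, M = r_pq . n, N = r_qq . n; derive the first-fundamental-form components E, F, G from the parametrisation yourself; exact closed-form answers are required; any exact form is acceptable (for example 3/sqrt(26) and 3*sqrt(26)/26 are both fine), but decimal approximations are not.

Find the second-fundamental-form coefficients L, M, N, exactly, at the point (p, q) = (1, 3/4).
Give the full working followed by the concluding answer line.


z_p = 67/12, z_q = 3, z_pp = 10/3, z_pq = 3, z_qq = 0
E = 4633/144, F = 67/4, G = 10; answer radicand W^2 = 5929/144
unnormalised second-form numerators: l = 10/3, m = 3, n = 0; L = l/sqrt(5929/144), and similarly M = m/sqrt(W^2), N = n/sqrt(W^2)

Answer: L = 40/77, M = 36/77, N = 0
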